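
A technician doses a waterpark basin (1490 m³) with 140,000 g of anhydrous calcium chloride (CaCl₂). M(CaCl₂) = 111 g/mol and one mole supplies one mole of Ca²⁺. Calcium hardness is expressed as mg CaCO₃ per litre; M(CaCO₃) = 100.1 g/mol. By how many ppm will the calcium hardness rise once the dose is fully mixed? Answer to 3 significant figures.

84.7 ppm

Volume: 1490 m³ = 1,490,000 L.
Moles of Ca²⁺: 140,000 g ÷ 111 g/mol = 1261 mol.
As CaCO₃: 1261 mol × 100.1 g/mol = 126,300 g.
Rise: 126,300 g / 1,490,000 L × 1000 = 84.73 mg/L.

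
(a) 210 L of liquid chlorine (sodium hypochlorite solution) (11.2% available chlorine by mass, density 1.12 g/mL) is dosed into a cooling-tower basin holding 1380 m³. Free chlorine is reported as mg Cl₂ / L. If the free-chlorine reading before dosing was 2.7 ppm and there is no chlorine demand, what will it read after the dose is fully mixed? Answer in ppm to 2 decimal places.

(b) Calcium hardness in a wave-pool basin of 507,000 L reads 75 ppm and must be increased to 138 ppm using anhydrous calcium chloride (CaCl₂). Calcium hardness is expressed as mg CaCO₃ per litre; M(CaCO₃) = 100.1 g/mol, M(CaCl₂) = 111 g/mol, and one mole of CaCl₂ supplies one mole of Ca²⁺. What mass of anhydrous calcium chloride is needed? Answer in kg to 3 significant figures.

(a) Volume: 1380 m³ = 1,380,000 L.
(a) Mass of solution: 210 L × 1000 mL/L × 1.12 g/mL = 235,200 g.
(a) Available chlorine delivered: 235,200 g × 0.112 = 26,340 g as Cl₂.
(a) Concentration rise: 26,340 g / 1,380,000 L = 19.09 mg/L = 19.09 ppm.
(a) Final FC: 2.7 + 19.09 = 21.79 ppm.

(b) Hardness to add: (138 − 75) = 63 mg/L as CaCO₃ × 507,000 L = 31,940 g as CaCO₃.
(b) Moles of Ca²⁺ (1 mol Ca²⁺ ≡ 1 mol CaCO₃): 31,940 / 100.1 g/mol = 319.1 mol.
(b) Mass of CaCl₂: 319.1 × 111 = 35,420 g.

(a) 21.79 ppm; (b) 35.4 kg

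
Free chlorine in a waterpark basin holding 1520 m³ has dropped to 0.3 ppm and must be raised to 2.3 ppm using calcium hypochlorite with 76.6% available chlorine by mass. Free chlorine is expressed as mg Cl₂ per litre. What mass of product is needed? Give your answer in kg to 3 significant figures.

3.97 kg

Volume: 1520 m³ = 1,520,000 L.
Chlorine deficit: 2.3 − 0.3 = 2 ppm = 2 mg/L as Cl₂.
Cl₂ equivalent needed: 2 mg/L × 1,520,000 L = 3,040,000 mg = 3040 g.
Product at 76.6% available chlorine: 3040 / 0.766 = 3969 g.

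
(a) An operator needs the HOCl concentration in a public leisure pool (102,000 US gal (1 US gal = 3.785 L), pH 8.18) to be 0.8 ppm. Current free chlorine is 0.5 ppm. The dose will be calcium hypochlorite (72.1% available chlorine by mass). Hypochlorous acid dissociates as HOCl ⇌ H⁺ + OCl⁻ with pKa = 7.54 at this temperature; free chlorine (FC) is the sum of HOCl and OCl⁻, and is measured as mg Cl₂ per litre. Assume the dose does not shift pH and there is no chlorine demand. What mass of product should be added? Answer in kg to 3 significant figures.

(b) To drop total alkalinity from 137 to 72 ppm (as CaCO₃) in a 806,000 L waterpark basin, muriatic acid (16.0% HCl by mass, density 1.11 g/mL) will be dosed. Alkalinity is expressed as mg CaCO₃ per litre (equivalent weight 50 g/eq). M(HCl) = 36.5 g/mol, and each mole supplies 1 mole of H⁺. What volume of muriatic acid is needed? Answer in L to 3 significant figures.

(a) 2.03 kg; (b) 215 L

(a) Volume: 102,000 US gal × 3.785 L/gal = 386,070 L.
(a) [OCl⁻]/[HOCl] = 10^(pH − pKa) = 10^(8.18 − 7.54) = 4.365; fraction as HOCl = 1/(1 + 4.365) = 0.1864.
(a) Free chlorine required for 0.8 ppm HOCl: 0.8 / 0.1864 = 4.292 ppm.
(a) FC to add: 4.292 − 0.5 = 3.792 mg/L as Cl₂.
(a) Cl₂ equivalent: 3.792 mg/L × 386,070 L = 1464 g.
(a) Product at 72.1% available Cl: 1464 / 0.721 = 2031 g.

(b) Alkalinity to neutralize: (137 − 72) = 65 mg/L as CaCO₃ × 806,000 L = 52,390 g as CaCO₃.
(b) Equivalents of H⁺ required: 52,390 ÷ 50 g/eq = 1048 eq = 1048 mol HCl.
(b) Mass of HCl: 1048 × 36.5 = 38,240 g.
(b) Mass of 16.0% solution: 38,240 / 0.16 = 239,000 g.
(b) Volume: 239,000 g ÷ 1.11 g/mL = 215,300 mL.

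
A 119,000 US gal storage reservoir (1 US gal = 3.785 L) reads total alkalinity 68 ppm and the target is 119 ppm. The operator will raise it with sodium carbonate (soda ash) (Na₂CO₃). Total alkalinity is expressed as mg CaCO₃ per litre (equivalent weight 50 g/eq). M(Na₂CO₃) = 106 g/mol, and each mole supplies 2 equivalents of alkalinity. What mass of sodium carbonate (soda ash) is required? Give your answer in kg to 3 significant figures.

Volume: 119,000 US gal × 3.785 L/gal = 450,415 L.
Alkalinity to add: (119 − 68) = 51 mg/L as CaCO₃ × 450,415 L = 22,970 g as CaCO₃.
Equivalents: 22,970 g ÷ 50 g/eq = 459.4 eq.
Each mole of Na₂CO₃ supplies 2 eq, so 459.4 / 2 = 229.7 mol.
Mass: 229.7 mol × 106 g/mol = 24,350 g.

24.3 kg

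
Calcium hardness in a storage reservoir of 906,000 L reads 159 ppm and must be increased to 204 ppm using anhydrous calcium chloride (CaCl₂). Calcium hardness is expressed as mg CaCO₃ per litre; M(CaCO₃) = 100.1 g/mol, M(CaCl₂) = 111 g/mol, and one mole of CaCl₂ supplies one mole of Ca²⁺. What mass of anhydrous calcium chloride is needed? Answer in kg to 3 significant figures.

45.2 kg

Hardness to add: (204 − 159) = 45 mg/L as CaCO₃ × 906,000 L = 40,770 g as CaCO₃.
Moles of Ca²⁺ (1 mol Ca²⁺ ≡ 1 mol CaCO₃): 40,770 / 100.1 g/mol = 407.3 mol.
Mass of CaCl₂: 407.3 × 111 = 45,210 g.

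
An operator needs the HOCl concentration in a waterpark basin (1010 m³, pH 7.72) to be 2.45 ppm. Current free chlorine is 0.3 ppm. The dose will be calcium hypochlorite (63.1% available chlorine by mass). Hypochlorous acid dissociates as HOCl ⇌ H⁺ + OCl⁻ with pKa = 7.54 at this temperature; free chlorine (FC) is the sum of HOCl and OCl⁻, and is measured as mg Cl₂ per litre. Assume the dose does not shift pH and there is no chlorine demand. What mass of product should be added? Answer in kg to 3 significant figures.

Volume: 1010 m³ = 1,010,000 L.
[OCl⁻]/[HOCl] = 10^(pH − pKa) = 10^(7.72 − 7.54) = 1.514; fraction as HOCl = 1/(1 + 1.514) = 0.3978.
Free chlorine required for 2.45 ppm HOCl: 2.45 / 0.3978 = 6.158 ppm.
FC to add: 6.158 − 0.3 = 5.858 mg/L as Cl₂.
Cl₂ equivalent: 5.858 mg/L × 1,010,000 L = 5917 g.
Product at 63.1% available Cl: 5917 / 0.631 = 9377 g.

9.38 kg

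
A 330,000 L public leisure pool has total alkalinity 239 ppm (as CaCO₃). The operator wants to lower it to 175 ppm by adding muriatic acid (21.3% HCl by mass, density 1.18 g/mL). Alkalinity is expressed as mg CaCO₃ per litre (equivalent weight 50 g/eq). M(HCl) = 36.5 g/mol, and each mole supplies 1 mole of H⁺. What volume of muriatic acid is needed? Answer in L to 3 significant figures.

Alkalinity to neutralize: (239 − 175) = 64 mg/L as CaCO₃ × 330,000 L = 21,120 g as CaCO₃.
Equivalents of H⁺ required: 21,120 ÷ 50 g/eq = 422.4 eq = 422.4 mol HCl.
Mass of HCl: 422.4 × 36.5 = 15,420 g.
Mass of 21.3% solution: 15,420 / 0.213 = 72,380 g.
Volume: 72,380 g ÷ 1.18 g/mL = 61,340 mL.

61.3 L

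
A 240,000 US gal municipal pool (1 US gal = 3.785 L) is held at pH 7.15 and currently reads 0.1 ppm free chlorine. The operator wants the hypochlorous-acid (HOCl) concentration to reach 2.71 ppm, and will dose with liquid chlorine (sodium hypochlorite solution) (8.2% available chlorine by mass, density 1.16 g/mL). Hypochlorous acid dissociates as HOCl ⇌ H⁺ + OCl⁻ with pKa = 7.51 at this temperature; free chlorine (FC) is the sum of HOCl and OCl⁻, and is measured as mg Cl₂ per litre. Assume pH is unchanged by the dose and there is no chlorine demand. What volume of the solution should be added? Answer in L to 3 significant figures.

36.2 L

Volume: 240,000 US gal × 3.785 L/gal = 908,400 L.
[OCl⁻]/[HOCl] = 10^(pH − pKa) = 10^(7.15 − 7.51) = 0.4365; fraction as HOCl = 1/(1 + 0.4365) = 0.6961.
Free chlorine required for 2.71 ppm HOCl: 2.71 / 0.6961 = 3.893 ppm.
FC to add: 3.893 − 0.1 = 3.793 mg/L as Cl₂.
Cl₂ equivalent: 3.793 mg/L × 908,400 L = 3446 g.
Product at 8.2% available Cl: 3446 / 0.082 = 42,020 g.
Volume: 42,020 g ÷ 1.16 g/mL = 36,220 mL.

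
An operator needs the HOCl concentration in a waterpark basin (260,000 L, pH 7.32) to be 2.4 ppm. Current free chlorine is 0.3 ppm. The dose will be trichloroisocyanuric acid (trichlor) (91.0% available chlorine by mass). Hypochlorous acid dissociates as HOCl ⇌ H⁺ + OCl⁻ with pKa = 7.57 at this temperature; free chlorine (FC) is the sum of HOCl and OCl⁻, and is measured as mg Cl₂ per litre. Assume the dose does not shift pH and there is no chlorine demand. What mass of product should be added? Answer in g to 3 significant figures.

986 g

[OCl⁻]/[HOCl] = 10^(pH − pKa) = 10^(7.32 − 7.57) = 0.5623; fraction as HOCl = 1/(1 + 0.5623) = 0.6401.
Free chlorine required for 2.4 ppm HOCl: 2.4 / 0.6401 = 3.75 ppm.
FC to add: 3.75 − 0.3 = 3.45 mg/L as Cl₂.
Cl₂ equivalent: 3.45 mg/L × 260,000 L = 896.9 g.
Product at 91.0% available Cl: 896.9 / 0.91 = 985.6 g.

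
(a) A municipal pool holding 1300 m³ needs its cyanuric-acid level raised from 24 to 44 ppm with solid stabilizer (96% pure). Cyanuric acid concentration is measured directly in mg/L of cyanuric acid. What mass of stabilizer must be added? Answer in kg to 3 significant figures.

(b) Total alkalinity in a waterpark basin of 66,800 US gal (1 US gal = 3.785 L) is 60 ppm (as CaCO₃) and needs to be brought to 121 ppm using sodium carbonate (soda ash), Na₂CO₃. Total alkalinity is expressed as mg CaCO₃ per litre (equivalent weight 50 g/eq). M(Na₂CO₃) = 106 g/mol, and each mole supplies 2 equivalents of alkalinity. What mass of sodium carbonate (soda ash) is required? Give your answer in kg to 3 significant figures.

(a) 27.1 kg; (b) 16.3 kg

(a) Volume: 1300 m³ = 1,300,000 L.
(a) CYA to add: (44 − 24) = 20 mg/L × 1,300,000 L = 26,000 g cyanuric acid.
(a) At 96% purity: 26,000 / 0.96 = 27,080 g product.

(b) Volume: 66,800 US gal × 3.785 L/gal = 252,838 L.
(b) Alkalinity to add: (121 − 60) = 61 mg/L as CaCO₃ × 252,838 L = 15,420 g as CaCO₃.
(b) Equivalents: 15,420 g ÷ 50 g/eq = 308.5 eq.
(b) Each mole of Na₂CO₃ supplies 2 eq, so 308.5 / 2 = 154.2 mol.
(b) Mass: 154.2 mol × 106 g/mol = 16,350 g.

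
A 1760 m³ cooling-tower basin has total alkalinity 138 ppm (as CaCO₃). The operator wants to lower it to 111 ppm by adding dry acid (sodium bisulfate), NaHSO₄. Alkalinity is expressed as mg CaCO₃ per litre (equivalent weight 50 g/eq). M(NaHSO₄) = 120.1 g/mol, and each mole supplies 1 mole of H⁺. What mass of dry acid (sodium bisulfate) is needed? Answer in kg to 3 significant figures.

Volume: 1760 m³ = 1,760,000 L.
Alkalinity to neutralize: (138 − 111) = 27 mg/L as CaCO₃ × 1,760,000 L = 47,520 g as CaCO₃.
Equivalents of H⁺ required: 47,520 ÷ 50 g/eq = 950.4 eq = 950.4 mol NaHSO₄.
Mass of NaHSO₄: 950.4 × 120.1 = 114,100 g.

114 kg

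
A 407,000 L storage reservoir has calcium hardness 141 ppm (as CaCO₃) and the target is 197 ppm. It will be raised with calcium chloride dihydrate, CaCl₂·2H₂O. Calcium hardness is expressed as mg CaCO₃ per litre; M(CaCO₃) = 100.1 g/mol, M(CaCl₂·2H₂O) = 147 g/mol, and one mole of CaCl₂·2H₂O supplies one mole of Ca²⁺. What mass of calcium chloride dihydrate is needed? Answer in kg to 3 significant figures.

33.5 kg

Hardness to add: (197 − 141) = 56 mg/L as CaCO₃ × 407,000 L = 22,790 g as CaCO₃.
Moles of Ca²⁺ (1 mol Ca²⁺ ≡ 1 mol CaCO₃): 22,790 / 100.1 g/mol = 227.7 mol.
Mass of CaCl₂·2H₂O: 227.7 × 147 = 33,470 g.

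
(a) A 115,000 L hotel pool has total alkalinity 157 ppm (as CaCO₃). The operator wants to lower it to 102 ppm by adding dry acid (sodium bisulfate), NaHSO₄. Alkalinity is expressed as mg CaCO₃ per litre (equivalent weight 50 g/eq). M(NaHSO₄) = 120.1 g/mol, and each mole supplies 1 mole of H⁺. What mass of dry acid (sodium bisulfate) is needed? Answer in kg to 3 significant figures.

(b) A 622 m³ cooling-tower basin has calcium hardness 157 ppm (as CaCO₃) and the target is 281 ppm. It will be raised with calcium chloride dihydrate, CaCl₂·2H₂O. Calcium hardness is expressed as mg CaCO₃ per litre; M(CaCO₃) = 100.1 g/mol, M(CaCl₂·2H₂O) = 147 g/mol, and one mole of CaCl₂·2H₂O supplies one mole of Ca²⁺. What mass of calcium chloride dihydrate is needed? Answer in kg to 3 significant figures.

(a) 15.2 kg; (b) 113 kg

(a) Alkalinity to neutralize: (157 − 102) = 55 mg/L as CaCO₃ × 115,000 L = 6325 g as CaCO₃.
(a) Equivalents of H⁺ required: 6325 ÷ 50 g/eq = 126.5 eq = 126.5 mol NaHSO₄.
(a) Mass of NaHSO₄: 126.5 × 120.1 = 15,190 g.

(b) Volume: 622 m³ = 622,000 L.
(b) Hardness to add: (281 − 157) = 124 mg/L as CaCO₃ × 622,000 L = 77,130 g as CaCO₃.
(b) Moles of Ca²⁺ (1 mol Ca²⁺ ≡ 1 mol CaCO₃): 77,130 / 100.1 g/mol = 770.5 mol.
(b) Mass of CaCl₂·2H₂O: 770.5 × 147 = 113,300 g.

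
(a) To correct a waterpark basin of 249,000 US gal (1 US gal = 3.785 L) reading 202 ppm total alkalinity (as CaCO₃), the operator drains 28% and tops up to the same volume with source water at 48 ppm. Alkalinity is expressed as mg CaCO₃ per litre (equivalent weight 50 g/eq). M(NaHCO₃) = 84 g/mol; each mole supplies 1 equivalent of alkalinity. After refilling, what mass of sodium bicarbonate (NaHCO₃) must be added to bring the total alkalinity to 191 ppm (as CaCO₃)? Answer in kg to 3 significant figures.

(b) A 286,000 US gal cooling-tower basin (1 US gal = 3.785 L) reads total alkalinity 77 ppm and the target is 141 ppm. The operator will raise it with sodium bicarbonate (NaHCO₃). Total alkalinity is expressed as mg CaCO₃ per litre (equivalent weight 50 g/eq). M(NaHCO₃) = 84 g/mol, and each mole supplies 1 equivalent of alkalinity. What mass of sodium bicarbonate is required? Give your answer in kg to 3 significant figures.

(a) 50.9 kg; (b) 116 kg

(a) Volume: 249,000 US gal × 3.785 L/gal = 942,465 L.
(a) After draining 28% and refilling: 202 × 0.72 + 48 × 0.28 = 158.88 ppm.
(a) Deficit to target: 191 − 158.88 = 32.12 mg/L.
(a) As CaCO₃: 32.12 mg/L × 942,465 L = 30,270 g; ÷ 50 g/eq ÷ 1 = 605.4 mol NaHCO₃.
(a) Mass: 605.4 × 84 = 50,860 g.

(b) Volume: 286,000 US gal × 3.785 L/gal = 1,082,510 L.
(b) Alkalinity to add: (141 − 77) = 64 mg/L as CaCO₃ × 1,082,510 L = 69,280 g as CaCO₃.
(b) Equivalents: 69,280 g ÷ 50 g/eq = 1386 eq.
(b) NaHCO₃ supplies 1 eq per mole → 1386 mol.
(b) Mass: 1386 mol × 84 g/mol = 116,400 g.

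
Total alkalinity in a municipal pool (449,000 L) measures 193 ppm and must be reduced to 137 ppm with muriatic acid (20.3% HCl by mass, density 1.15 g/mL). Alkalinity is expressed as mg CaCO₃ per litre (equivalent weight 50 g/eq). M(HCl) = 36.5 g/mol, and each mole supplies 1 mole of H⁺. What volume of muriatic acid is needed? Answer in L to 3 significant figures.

Alkalinity to neutralize: (193 − 137) = 56 mg/L as CaCO₃ × 449,000 L = 25,140 g as CaCO₃.
Equivalents of H⁺ required: 25,140 ÷ 50 g/eq = 502.9 eq = 502.9 mol HCl.
Mass of HCl: 502.9 × 36.5 = 18,360 g.
Mass of 20.3% solution: 18,360 / 0.203 = 90,420 g.
Volume: 90,420 g ÷ 1.15 g/mL = 78,630 mL.

78.6 L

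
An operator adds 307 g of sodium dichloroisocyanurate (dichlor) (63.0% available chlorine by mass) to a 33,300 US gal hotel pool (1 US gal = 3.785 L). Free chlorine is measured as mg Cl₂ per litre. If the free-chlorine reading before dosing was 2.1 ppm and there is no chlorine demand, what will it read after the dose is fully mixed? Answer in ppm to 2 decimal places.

Volume: 33,300 US gal × 3.785 L/gal = 126,040 L.
Available chlorine delivered: 307 g × 0.63 = 193.4 g as Cl₂.
Concentration rise: 193.4 g / 126,040 L = 1.535 mg/L = 1.53 ppm.
Final FC: 2.1 + 1.53 = 3.63 ppm.

3.63 ppm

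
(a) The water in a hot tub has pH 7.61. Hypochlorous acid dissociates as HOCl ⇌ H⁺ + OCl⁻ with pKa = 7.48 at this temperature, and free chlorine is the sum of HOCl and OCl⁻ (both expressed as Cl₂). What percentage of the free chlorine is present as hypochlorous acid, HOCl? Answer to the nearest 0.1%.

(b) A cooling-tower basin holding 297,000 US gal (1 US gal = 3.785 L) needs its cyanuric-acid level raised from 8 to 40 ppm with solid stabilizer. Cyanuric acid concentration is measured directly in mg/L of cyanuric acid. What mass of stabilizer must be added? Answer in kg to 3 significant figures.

(a) 42.6%; (b) 36.0 kg

(a) [OCl⁻]/[HOCl] = 10^(pH − pKa) = 10^(7.61 − 7.48) = 10^0.13 = 1.349.
(a) Fraction as HOCl = 1 / (1 + 1.349) = 0.4257.

(b) Volume: 297,000 US gal × 3.785 L/gal = 1,124,145 L.
(b) CYA to add: (40 − 8) = 32 mg/L × 1,124,145 L = 35,970 g cyanuric acid.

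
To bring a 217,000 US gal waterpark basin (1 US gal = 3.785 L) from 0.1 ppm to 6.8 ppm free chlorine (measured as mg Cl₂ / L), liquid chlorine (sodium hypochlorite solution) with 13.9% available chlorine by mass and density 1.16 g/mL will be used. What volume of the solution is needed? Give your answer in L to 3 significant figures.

34.1 L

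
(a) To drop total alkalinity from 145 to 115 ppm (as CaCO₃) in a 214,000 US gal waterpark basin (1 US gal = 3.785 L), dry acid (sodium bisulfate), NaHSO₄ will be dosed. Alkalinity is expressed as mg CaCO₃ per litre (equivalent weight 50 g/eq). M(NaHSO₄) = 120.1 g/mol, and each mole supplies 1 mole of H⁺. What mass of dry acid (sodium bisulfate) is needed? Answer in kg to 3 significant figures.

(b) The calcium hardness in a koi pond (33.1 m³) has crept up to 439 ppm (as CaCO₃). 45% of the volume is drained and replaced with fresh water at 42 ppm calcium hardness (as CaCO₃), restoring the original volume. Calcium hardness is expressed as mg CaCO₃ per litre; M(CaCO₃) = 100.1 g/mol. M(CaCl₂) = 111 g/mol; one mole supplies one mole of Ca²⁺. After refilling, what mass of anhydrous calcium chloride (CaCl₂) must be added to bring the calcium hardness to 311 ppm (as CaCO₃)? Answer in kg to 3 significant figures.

(a) 58.4 kg; (b) 1.86 kg

(a) Volume: 214,000 US gal × 3.785 L/gal = 809,990 L.
(a) Alkalinity to neutralize: (145 − 115) = 30 mg/L as CaCO₃ × 809,990 L = 24,300 g as CaCO₃.
(a) Equivalents of H⁺ required: 24,300 ÷ 50 g/eq = 486 eq = 486 mol NaHSO₄.
(a) Mass of NaHSO₄: 486 × 120.1 = 58,370 g.

(b) Volume: 33.1 m³ = 33,100 L.
(b) After draining 45% and refilling: 439 × 0.55 + 42 × 0.45 = 260.35 ppm.
(b) Deficit to target: 311 − 260.35 = 50.65 mg/L.
(b) As CaCO₃: 50.65 mg/L × 33,100 L = 1677 g; ÷ 100.1 = 16.75 mol Ca²⁺.
(b) Mass: 16.75 × 111 = 1859 g.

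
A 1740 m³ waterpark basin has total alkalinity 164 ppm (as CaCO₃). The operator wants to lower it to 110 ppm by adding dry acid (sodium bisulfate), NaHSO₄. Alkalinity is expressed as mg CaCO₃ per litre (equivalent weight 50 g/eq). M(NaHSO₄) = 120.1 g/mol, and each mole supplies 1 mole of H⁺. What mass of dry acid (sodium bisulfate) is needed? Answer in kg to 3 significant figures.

Volume: 1740 m³ = 1,740,000 L.
Alkalinity to neutralize: (164 − 110) = 54 mg/L as CaCO₃ × 1,740,000 L = 93,960 g as CaCO₃.
Equivalents of H⁺ required: 93,960 ÷ 50 g/eq = 1879 eq = 1879 mol NaHSO₄.
Mass of NaHSO₄: 1879 × 120.1 = 225,700 g.

226 kg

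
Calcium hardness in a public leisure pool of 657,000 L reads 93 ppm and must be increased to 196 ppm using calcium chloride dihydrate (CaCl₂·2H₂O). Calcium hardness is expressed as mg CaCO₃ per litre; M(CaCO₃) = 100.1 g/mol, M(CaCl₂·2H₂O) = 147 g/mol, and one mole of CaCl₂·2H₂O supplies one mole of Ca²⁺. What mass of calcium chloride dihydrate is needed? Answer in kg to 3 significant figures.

99.4 kg

Hardness to add: (196 − 93) = 103 mg/L as CaCO₃ × 657,000 L = 67,670 g as CaCO₃.
Moles of Ca²⁺ (1 mol Ca²⁺ ≡ 1 mol CaCO₃): 67,670 / 100.1 g/mol = 676 mol.
Mass of CaCl₂·2H₂O: 676 × 147 = 99,380 g.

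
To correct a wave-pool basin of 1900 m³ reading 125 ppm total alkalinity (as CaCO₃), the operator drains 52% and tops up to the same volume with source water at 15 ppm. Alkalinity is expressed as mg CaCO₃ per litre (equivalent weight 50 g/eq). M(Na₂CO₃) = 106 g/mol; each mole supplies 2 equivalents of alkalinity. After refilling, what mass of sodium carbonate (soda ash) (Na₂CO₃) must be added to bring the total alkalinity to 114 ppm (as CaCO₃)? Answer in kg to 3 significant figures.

Volume: 1900 m³ = 1,900,000 L.
After draining 52% and refilling: 125 × 0.48 + 15 × 0.52 = 67.8 ppm.
Deficit to target: 114 − 67.8 = 46.2 mg/L.
As CaCO₃: 46.2 mg/L × 1,900,000 L = 87,780 g; ÷ 50 g/eq ÷ 2 = 877.8 mol Na₂CO₃.
Mass: 877.8 × 106 = 93,050 g.

93.0 kg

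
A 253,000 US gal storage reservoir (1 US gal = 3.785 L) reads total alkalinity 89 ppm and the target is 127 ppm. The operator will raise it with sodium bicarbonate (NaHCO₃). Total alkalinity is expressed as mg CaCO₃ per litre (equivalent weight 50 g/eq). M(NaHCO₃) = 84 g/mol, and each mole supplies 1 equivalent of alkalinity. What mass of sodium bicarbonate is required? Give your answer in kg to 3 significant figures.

Volume: 253,000 US gal × 3.785 L/gal = 957,605 L.
Alkalinity to add: (127 − 89) = 38 mg/L as CaCO₃ × 957,605 L = 36,390 g as CaCO₃.
Equivalents: 36,390 g ÷ 50 g/eq = 727.8 eq.
NaHCO₃ supplies 1 eq per mole → 727.8 mol.
Mass: 727.8 mol × 84 g/mol = 61,130 g.

61.1 kg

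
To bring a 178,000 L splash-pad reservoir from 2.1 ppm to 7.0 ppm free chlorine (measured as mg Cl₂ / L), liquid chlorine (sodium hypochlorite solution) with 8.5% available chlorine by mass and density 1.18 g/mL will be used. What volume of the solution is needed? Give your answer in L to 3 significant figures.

8.70 L

Chlorine deficit: 7.0 − 2.1 = 4.9 ppm = 4.9 mg/L as Cl₂.
Cl₂ equivalent needed: 4.9 mg/L × 178,000 L = 872,200 mg = 872.2 g.
Product at 8.5% available chlorine: 872.2 / 0.085 = 10,260 g.
Volume at density 1.18 g/mL: 10,260 g ÷ 1.18 g/mL = 8696 mL.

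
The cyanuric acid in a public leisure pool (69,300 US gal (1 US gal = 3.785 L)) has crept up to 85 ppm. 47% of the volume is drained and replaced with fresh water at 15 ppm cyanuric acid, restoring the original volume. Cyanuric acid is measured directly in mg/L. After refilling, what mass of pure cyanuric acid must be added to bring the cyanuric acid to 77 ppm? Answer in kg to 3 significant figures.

6.53 kg

Volume: 69,300 US gal × 3.785 L/gal = 262,300 L.
After draining 47% and refilling: 85 × 0.53 + 15 × 0.47 = 52.1 ppm.
Deficit to target: 77 − 52.1 = 24.9 mg/L.
Mass: 24.9 mg/L × 262,300 L = 6531 g cyanuric acid.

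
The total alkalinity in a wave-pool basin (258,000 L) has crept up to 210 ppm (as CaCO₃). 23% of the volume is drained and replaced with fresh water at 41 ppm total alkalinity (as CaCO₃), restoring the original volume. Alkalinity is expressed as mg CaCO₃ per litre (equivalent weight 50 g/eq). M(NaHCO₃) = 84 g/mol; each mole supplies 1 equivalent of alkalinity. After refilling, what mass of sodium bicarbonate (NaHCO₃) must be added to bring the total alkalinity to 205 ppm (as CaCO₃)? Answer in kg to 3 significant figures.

14.7 kg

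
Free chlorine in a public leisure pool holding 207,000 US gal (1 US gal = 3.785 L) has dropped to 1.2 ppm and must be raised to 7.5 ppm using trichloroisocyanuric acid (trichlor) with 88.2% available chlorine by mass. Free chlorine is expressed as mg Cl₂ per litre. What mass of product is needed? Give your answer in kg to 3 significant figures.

Volume: 207,000 US gal × 3.785 L/gal = 783,495 L.
Chlorine deficit: 7.5 − 1.2 = 6.3 ppm = 6.3 mg/L as Cl₂.
Cl₂ equivalent needed: 6.3 mg/L × 783,495 L = 4,936,000 mg = 4936 g.
Product at 88.2% available chlorine: 4936 / 0.882 = 5596 g.

5.60 kg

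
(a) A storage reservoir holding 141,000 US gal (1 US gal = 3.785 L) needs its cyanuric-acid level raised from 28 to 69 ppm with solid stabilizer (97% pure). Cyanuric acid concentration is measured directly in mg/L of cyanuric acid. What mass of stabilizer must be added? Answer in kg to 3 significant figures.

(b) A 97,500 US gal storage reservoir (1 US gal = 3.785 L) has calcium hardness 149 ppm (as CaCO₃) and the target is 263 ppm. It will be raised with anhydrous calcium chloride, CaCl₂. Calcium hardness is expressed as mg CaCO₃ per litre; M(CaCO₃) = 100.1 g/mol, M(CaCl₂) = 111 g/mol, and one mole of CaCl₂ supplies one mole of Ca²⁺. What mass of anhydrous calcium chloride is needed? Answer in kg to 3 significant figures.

(a) 22.6 kg; (b) 46.7 kg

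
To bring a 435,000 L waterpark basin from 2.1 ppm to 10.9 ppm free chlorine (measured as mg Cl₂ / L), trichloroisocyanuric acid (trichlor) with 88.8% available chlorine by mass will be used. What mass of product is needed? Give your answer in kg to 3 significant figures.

4.31 kg

Chlorine deficit: 10.9 − 2.1 = 8.8 ppm = 8.8 mg/L as Cl₂.
Cl₂ equivalent needed: 8.8 mg/L × 435,000 L = 3,828,000 mg = 3828 g.
Product at 88.8% available chlorine: 3828 / 0.888 = 4311 g.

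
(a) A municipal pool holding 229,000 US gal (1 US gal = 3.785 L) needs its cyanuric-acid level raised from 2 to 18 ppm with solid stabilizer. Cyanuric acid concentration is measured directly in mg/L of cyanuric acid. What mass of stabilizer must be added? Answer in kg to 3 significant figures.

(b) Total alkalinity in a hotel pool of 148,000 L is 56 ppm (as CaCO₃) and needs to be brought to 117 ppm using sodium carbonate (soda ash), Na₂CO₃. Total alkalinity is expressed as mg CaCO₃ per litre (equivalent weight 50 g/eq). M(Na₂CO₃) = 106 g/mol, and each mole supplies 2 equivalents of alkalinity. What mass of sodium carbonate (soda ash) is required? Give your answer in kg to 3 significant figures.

(a) Volume: 229,000 US gal × 3.785 L/gal = 866,765 L.
(a) CYA to add: (18 − 2) = 16 mg/L × 866,765 L = 13,870 g cyanuric acid.

(b) Alkalinity to add: (117 − 56) = 61 mg/L as CaCO₃ × 148,000 L = 9028 g as CaCO₃.
(b) Equivalents: 9028 g ÷ 50 g/eq = 180.6 eq.
(b) Each mole of Na₂CO₃ supplies 2 eq, so 180.6 / 2 = 90.28 mol.
(b) Mass: 90.28 mol × 106 g/mol = 9570 g.

(a) 13.9 kg; (b) 9.57 kg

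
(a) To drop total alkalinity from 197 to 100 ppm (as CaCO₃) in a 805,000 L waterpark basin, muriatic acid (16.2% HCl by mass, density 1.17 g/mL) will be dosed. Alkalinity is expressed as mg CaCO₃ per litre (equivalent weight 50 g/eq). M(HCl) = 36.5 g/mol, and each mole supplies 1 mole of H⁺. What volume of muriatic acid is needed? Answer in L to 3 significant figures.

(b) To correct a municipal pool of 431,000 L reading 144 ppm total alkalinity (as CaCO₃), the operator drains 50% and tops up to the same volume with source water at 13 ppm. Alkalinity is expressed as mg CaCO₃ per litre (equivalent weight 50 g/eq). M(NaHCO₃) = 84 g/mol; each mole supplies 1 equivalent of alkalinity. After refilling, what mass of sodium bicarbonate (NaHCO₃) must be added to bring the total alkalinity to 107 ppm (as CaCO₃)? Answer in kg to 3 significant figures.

(a) 301 L; (b) 20.6 kg

(a) Alkalinity to neutralize: (197 − 100) = 97 mg/L as CaCO₃ × 805,000 L = 78,080 g as CaCO₃.
(a) Equivalents of H⁺ required: 78,080 ÷ 50 g/eq = 1562 eq = 1562 mol HCl.
(a) Mass of HCl: 1562 × 36.5 = 57,000 g.
(a) Mass of 16.2% solution: 57,000 / 0.162 = 351,900 g.
(a) Volume: 351,900 g ÷ 1.17 g/mL = 300,700 mL.

(b) After draining 50% and refilling: 144 × 0.50 + 13 × 0.50 = 78.5 ppm.
(b) Deficit to target: 107 − 78.5 = 28.5 mg/L.
(b) As CaCO₃: 28.5 mg/L × 431,000 L = 12,280 g; ÷ 50 g/eq ÷ 1 = 245.7 mol NaHCO₃.
(b) Mass: 245.7 × 84 = 20,640 g.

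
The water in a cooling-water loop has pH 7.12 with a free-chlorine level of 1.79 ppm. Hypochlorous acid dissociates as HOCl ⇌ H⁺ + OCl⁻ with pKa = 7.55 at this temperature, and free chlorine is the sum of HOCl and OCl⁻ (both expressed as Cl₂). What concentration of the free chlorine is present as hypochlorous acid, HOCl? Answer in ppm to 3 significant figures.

1.31 ppm

[OCl⁻]/[HOCl] = 10^(pH − pKa) = 10^(7.12 − 7.55) = 10^-0.43 = 0.3715.
Fraction as HOCl = 1 / (1 + 0.3715) = 0.7291.
HOCl = 0.7291 × 1.79 ppm = 1.305 ppm.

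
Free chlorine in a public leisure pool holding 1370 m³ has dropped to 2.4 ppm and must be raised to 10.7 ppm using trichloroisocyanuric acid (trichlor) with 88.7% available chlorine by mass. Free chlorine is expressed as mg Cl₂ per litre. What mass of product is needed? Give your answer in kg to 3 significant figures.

12.8 kg

Volume: 1370 m³ = 1,370,000 L.
Chlorine deficit: 10.7 − 2.4 = 8.3 ppm = 8.3 mg/L as Cl₂.
Cl₂ equivalent needed: 8.3 mg/L × 1,370,000 L = 11,370,000 mg = 11,370 g.
Product at 88.7% available chlorine: 11,370 / 0.887 = 12,820 g.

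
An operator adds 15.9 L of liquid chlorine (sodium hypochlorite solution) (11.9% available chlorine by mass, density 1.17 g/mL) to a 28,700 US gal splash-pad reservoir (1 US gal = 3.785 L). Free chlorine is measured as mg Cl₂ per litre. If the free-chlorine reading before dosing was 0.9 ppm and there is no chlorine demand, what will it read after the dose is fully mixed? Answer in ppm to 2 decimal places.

Volume: 28,700 US gal × 3.785 L/gal = 108,630 L.
Mass of solution: 15.9 L × 1000 mL/L × 1.17 g/mL = 18,600 g.
Available chlorine delivered: 18,600 g × 0.119 = 2214 g as Cl₂.
Concentration rise: 2214 g / 108,630 L = 20.38 mg/L = 20.38 ppm.
Final FC: 0.9 + 20.38 = 21.28 ppm.

21.28 ppm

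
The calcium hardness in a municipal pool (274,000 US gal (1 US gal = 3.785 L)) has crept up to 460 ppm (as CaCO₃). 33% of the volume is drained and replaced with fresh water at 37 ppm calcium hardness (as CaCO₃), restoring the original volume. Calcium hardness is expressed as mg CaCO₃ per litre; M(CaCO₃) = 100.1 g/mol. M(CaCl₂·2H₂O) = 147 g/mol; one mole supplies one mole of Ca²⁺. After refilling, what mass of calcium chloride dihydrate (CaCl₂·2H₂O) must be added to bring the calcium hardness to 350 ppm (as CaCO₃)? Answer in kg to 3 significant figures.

45.1 kg

Volume: 274,000 US gal × 3.785 L/gal = 1,037,090 L.
After draining 33% and refilling: 460 × 0.67 + 37 × 0.33 = 320.41 ppm.
Deficit to target: 350 − 320.41 = 29.59 mg/L.
As CaCO₃: 29.59 mg/L × 1,037,090 L = 30,690 g; ÷ 100.1 = 306.6 mol Ca²⁺.
Mass: 306.6 × 147 = 45,070 g.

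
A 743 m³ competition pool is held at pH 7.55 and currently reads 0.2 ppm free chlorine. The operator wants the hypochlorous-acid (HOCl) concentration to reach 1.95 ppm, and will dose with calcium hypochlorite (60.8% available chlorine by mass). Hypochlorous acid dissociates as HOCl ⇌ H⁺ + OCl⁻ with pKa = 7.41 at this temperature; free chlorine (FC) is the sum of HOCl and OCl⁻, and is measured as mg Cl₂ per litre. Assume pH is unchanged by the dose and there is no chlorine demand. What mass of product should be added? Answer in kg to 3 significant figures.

5.43 kg

Volume: 743 m³ = 743,000 L.
[OCl⁻]/[HOCl] = 10^(pH − pKa) = 10^(7.55 − 7.41) = 1.38; fraction as HOCl = 1/(1 + 1.38) = 0.4201.
Free chlorine required for 1.95 ppm HOCl: 1.95 / 0.4201 = 4.642 ppm.
FC to add: 4.642 − 0.2 = 4.442 mg/L as Cl₂.
Cl₂ equivalent: 4.442 mg/L × 743,000 L = 3300 g.
Product at 60.8% available Cl: 3300 / 0.608 = 5428 g.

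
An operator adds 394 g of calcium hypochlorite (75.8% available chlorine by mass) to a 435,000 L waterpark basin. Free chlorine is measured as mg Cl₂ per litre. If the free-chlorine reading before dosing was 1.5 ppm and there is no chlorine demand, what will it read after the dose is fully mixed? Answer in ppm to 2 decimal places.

2.19 ppm

Available chlorine delivered: 394 g × 0.758 = 298.7 g as Cl₂.
Concentration rise: 298.7 g / 435,000 L = 0.6866 mg/L = 0.69 ppm.
Final FC: 1.5 + 0.69 = 2.19 ppm.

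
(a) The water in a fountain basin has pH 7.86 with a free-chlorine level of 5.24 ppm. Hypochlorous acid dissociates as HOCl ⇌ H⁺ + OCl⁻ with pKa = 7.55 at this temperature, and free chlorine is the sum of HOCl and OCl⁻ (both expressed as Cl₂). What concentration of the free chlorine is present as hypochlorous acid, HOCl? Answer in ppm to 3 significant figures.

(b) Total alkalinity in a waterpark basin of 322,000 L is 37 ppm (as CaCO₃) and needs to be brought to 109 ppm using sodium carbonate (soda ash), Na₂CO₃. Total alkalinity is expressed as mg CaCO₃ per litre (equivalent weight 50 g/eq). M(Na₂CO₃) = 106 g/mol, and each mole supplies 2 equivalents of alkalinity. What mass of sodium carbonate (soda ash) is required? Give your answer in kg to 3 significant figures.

(a) [OCl⁻]/[HOCl] = 10^(pH − pKa) = 10^(7.86 − 7.55) = 10^0.31 = 2.042.
(a) Fraction as HOCl = 1 / (1 + 2.042) = 0.3288.
(a) HOCl = 0.3288 × 5.24 ppm = 1.723 ppm.

(b) Alkalinity to add: (109 − 37) = 72 mg/L as CaCO₃ × 322,000 L = 23,180 g as CaCO₃.
(b) Equivalents: 23,180 g ÷ 50 g/eq = 463.7 eq.
(b) Each mole of Na₂CO₃ supplies 2 eq, so 463.7 / 2 = 231.8 mol.
(b) Mass: 231.8 mol × 106 g/mol = 24,580 g.

(a) 1.72 ppm; (b) 24.6 kg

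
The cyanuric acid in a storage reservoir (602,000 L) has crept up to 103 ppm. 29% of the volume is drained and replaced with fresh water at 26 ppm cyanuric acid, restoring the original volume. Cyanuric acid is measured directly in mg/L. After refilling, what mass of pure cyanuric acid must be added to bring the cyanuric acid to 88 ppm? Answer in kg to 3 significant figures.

4.41 kg

After draining 29% and refilling: 103 × 0.71 + 26 × 0.29 = 80.67 ppm.
Deficit to target: 88 − 80.67 = 7.33 mg/L.
Mass: 7.33 mg/L × 602,000 L = 4413 g cyanuric acid.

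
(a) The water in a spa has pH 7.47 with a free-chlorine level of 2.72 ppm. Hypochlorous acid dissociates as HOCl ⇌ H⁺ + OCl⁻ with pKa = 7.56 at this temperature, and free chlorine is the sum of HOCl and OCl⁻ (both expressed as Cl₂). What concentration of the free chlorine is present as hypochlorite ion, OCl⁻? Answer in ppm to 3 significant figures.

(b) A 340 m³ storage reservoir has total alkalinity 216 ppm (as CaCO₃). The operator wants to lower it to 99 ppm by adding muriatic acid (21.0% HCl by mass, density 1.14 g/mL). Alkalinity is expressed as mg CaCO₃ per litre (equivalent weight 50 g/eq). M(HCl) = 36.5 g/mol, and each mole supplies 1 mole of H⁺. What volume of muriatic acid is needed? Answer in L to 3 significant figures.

(a) [OCl⁻]/[HOCl] = 10^(pH − pKa) = 10^(7.47 − 7.56) = 10^-0.09 = 0.8128.
(a) Fraction as HOCl = 1 / (1 + 0.8128) = 0.5516.
(a) OCl⁻ = (1 − 0.5516) × 2.72 ppm = 1.22 ppm.

(b) Volume: 340 m³ = 340,000 L.
(b) Alkalinity to neutralize: (216 − 99) = 117 mg/L as CaCO₃ × 340,000 L = 39,780 g as CaCO₃.
(b) Equivalents of H⁺ required: 39,780 ÷ 50 g/eq = 795.6 eq = 795.6 mol HCl.
(b) Mass of HCl: 795.6 × 36.5 = 29,040 g.
(b) Mass of 21.0% solution: 29,040 / 0.21 = 138,300 g.
(b) Volume: 138,300 g ÷ 1.14 g/mL = 121,300 mL.

(a) 1.22 ppm; (b) 121 L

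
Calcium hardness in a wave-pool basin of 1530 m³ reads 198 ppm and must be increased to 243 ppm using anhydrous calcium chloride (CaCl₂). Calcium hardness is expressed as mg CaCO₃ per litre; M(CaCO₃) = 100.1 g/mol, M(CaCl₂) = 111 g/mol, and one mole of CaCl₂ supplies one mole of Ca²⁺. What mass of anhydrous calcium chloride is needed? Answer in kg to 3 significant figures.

76.3 kg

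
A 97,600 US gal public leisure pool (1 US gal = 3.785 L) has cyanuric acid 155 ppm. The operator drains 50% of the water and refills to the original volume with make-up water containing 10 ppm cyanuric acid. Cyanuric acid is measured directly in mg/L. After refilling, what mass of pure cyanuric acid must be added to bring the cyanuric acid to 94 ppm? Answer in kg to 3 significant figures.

Volume: 97,600 US gal × 3.785 L/gal = 369,416 L.
After draining 50% and refilling: 155 × 0.50 + 10 × 0.50 = 82.5 ppm.
Deficit to target: 94 − 82.5 = 11.5 mg/L.
Mass: 11.5 mg/L × 369,416 L = 4248 g cyanuric acid.

4.25 kg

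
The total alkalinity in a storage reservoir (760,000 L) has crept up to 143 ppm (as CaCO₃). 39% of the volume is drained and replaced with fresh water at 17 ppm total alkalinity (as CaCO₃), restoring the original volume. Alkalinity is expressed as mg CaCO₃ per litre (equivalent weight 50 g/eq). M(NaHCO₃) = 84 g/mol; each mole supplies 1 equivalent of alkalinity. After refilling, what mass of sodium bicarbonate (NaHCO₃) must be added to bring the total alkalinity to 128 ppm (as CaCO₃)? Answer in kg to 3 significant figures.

43.6 kg

After draining 39% and refilling: 143 × 0.61 + 17 × 0.39 = 93.86 ppm.
Deficit to target: 128 − 93.86 = 34.14 mg/L.
As CaCO₃: 34.14 mg/L × 760,000 L = 25,950 g; ÷ 50 g/eq ÷ 1 = 518.9 mol NaHCO₃.
Mass: 518.9 × 84 = 43,590 g.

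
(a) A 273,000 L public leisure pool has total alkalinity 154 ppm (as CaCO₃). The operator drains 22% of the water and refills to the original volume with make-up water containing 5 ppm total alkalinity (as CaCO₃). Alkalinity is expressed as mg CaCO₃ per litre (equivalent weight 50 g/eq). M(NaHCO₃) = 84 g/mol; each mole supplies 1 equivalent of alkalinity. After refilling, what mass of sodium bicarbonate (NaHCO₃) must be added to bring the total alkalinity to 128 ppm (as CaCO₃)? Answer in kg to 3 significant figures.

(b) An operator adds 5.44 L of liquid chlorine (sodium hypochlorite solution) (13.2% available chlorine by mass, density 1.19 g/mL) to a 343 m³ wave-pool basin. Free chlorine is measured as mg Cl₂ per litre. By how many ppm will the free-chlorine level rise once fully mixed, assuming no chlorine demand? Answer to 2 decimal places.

(a) After draining 22% and refilling: 154 × 0.78 + 5 × 0.22 = 121.22 ppm.
(a) Deficit to target: 128 − 121.22 = 6.78 mg/L.
(a) As CaCO₃: 6.78 mg/L × 273,000 L = 1851 g; ÷ 50 g/eq ÷ 1 = 37.02 mol NaHCO₃.
(a) Mass: 37.02 × 84 = 3110 g.

(b) Volume: 343 m³ = 343,000 L.
(b) Mass of solution: 5.44 L × 1000 mL/L × 1.19 g/mL = 6474 g.
(b) Available chlorine delivered: 6474 g × 0.132 = 854.5 g as Cl₂.
(b) Concentration rise: 854.5 g / 343,000 L = 2.491 mg/L = 2.49 ppm.

(a) 3.11 kg; (b) 2.49 ppm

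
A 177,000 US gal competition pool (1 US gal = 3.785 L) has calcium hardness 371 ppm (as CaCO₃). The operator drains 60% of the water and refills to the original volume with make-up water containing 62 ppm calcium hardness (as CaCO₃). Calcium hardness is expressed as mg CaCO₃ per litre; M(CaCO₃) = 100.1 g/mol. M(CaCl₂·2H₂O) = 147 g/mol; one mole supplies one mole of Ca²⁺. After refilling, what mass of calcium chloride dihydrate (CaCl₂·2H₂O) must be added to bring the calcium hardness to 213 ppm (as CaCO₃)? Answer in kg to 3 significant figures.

Volume: 177,000 US gal × 3.785 L/gal = 669,945 L.
After draining 60% and refilling: 371 × 0.40 + 62 × 0.60 = 185.6 ppm.
Deficit to target: 213 − 185.6 = 27.4 mg/L.
As CaCO₃: 27.4 mg/L × 669,945 L = 18,360 g; ÷ 100.1 = 183.4 mol Ca²⁺.
Mass: 183.4 × 147 = 26,960 g.

27.0 kg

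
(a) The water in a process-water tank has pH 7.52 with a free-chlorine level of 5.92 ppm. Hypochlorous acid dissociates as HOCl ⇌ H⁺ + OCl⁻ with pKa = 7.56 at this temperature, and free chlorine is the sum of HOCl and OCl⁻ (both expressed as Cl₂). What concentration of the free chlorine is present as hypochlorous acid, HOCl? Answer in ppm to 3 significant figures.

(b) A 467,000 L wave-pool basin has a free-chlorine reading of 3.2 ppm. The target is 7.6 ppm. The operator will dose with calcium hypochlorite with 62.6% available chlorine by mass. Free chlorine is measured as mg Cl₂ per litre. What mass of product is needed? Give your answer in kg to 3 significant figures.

(a) 3.10 ppm; (b) 3.28 kg

(a) [OCl⁻]/[HOCl] = 10^(pH − pKa) = 10^(7.52 − 7.56) = 10^-0.04 = 0.912.
(a) Fraction as HOCl = 1 / (1 + 0.912) = 0.523.
(a) HOCl = 0.523 × 5.92 ppm = 3.096 ppm.

(b) Chlorine deficit: 7.6 − 3.2 = 4.4 ppm = 4.4 mg/L as Cl₂.
(b) Cl₂ equivalent needed: 4.4 mg/L × 467,000 L = 2,055,000 mg = 2055 g.
(b) Product at 62.6% available chlorine: 2055 / 0.626 = 3282 g.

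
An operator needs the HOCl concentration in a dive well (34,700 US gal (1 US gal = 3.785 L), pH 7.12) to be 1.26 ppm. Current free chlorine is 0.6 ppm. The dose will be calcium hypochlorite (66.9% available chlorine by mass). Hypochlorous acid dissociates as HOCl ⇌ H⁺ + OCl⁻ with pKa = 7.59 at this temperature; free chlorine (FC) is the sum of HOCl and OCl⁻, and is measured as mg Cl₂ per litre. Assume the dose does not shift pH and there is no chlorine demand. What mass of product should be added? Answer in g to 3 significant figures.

Volume: 34,700 US gal × 3.785 L/gal = 131,340 L.
[OCl⁻]/[HOCl] = 10^(pH − pKa) = 10^(7.12 − 7.59) = 0.3388; fraction as HOCl = 1/(1 + 0.3388) = 0.7469.
Free chlorine required for 1.26 ppm HOCl: 1.26 / 0.7469 = 1.687 ppm.
FC to add: 1.687 − 0.6 = 1.087 mg/L as Cl₂.
Cl₂ equivalent: 1.087 mg/L × 131,340 L = 142.8 g.
Product at 66.9% available Cl: 142.8 / 0.669 = 213.4 g.

213 g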